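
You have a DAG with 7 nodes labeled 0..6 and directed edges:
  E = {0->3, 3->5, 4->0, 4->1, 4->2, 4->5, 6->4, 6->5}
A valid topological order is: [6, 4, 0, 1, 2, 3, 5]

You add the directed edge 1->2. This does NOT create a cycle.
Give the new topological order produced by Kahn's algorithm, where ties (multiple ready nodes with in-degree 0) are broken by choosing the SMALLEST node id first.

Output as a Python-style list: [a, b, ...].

Old toposort: [6, 4, 0, 1, 2, 3, 5]
Added edge: 1->2
Position of 1 (3) < position of 2 (4). Old order still valid.
Run Kahn's algorithm (break ties by smallest node id):
  initial in-degrees: [1, 1, 2, 1, 1, 3, 0]
  ready (indeg=0): [6]
  pop 6: indeg[4]->0; indeg[5]->2 | ready=[4] | order so far=[6]
  pop 4: indeg[0]->0; indeg[1]->0; indeg[2]->1; indeg[5]->1 | ready=[0, 1] | order so far=[6, 4]
  pop 0: indeg[3]->0 | ready=[1, 3] | order so far=[6, 4, 0]
  pop 1: indeg[2]->0 | ready=[2, 3] | order so far=[6, 4, 0, 1]
  pop 2: no out-edges | ready=[3] | order so far=[6, 4, 0, 1, 2]
  pop 3: indeg[5]->0 | ready=[5] | order so far=[6, 4, 0, 1, 2, 3]
  pop 5: no out-edges | ready=[] | order so far=[6, 4, 0, 1, 2, 3, 5]
  Result: [6, 4, 0, 1, 2, 3, 5]

Answer: [6, 4, 0, 1, 2, 3, 5]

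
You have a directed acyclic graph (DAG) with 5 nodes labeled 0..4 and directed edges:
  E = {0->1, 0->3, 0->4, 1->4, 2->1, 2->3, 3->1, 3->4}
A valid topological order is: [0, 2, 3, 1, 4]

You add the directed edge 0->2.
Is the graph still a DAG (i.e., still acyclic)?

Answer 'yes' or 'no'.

Given toposort: [0, 2, 3, 1, 4]
Position of 0: index 0; position of 2: index 1
New edge 0->2: forward
Forward edge: respects the existing order. Still a DAG, same toposort still valid.
Still a DAG? yes

Answer: yes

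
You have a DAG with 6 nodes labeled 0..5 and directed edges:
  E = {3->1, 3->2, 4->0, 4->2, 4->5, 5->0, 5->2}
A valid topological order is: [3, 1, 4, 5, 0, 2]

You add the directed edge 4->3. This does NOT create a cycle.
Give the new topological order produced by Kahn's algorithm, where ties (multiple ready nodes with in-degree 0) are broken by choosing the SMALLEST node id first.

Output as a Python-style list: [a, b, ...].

Old toposort: [3, 1, 4, 5, 0, 2]
Added edge: 4->3
Position of 4 (2) > position of 3 (0). Must reorder: 4 must now come before 3.
Run Kahn's algorithm (break ties by smallest node id):
  initial in-degrees: [2, 1, 3, 1, 0, 1]
  ready (indeg=0): [4]
  pop 4: indeg[0]->1; indeg[2]->2; indeg[3]->0; indeg[5]->0 | ready=[3, 5] | order so far=[4]
  pop 3: indeg[1]->0; indeg[2]->1 | ready=[1, 5] | order so far=[4, 3]
  pop 1: no out-edges | ready=[5] | order so far=[4, 3, 1]
  pop 5: indeg[0]->0; indeg[2]->0 | ready=[0, 2] | order so far=[4, 3, 1, 5]
  pop 0: no out-edges | ready=[2] | order so far=[4, 3, 1, 5, 0]
  pop 2: no out-edges | ready=[] | order so far=[4, 3, 1, 5, 0, 2]
  Result: [4, 3, 1, 5, 0, 2]

Answer: [4, 3, 1, 5, 0, 2]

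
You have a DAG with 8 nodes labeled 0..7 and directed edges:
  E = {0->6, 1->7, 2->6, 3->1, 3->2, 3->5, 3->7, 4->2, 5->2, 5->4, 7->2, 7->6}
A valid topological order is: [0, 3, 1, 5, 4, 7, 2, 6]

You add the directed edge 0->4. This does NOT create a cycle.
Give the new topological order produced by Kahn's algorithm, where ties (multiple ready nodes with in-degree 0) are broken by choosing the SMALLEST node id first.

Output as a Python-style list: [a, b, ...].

Old toposort: [0, 3, 1, 5, 4, 7, 2, 6]
Added edge: 0->4
Position of 0 (0) < position of 4 (4). Old order still valid.
Run Kahn's algorithm (break ties by smallest node id):
  initial in-degrees: [0, 1, 4, 0, 2, 1, 3, 2]
  ready (indeg=0): [0, 3]
  pop 0: indeg[4]->1; indeg[6]->2 | ready=[3] | order so far=[0]
  pop 3: indeg[1]->0; indeg[2]->3; indeg[5]->0; indeg[7]->1 | ready=[1, 5] | order so far=[0, 3]
  pop 1: indeg[7]->0 | ready=[5, 7] | order so far=[0, 3, 1]
  pop 5: indeg[2]->2; indeg[4]->0 | ready=[4, 7] | order so far=[0, 3, 1, 5]
  pop 4: indeg[2]->1 | ready=[7] | order so far=[0, 3, 1, 5, 4]
  pop 7: indeg[2]->0; indeg[6]->1 | ready=[2] | order so far=[0, 3, 1, 5, 4, 7]
  pop 2: indeg[6]->0 | ready=[6] | order so far=[0, 3, 1, 5, 4, 7, 2]
  pop 6: no out-edges | ready=[] | order so far=[0, 3, 1, 5, 4, 7, 2, 6]
  Result: [0, 3, 1, 5, 4, 7, 2, 6]

Answer: [0, 3, 1, 5, 4, 7, 2, 6]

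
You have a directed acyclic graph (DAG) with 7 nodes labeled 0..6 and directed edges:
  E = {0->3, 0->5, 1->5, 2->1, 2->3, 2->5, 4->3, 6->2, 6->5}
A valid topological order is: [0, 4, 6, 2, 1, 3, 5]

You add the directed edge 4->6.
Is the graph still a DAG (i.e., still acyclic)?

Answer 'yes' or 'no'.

Given toposort: [0, 4, 6, 2, 1, 3, 5]
Position of 4: index 1; position of 6: index 2
New edge 4->6: forward
Forward edge: respects the existing order. Still a DAG, same toposort still valid.
Still a DAG? yes

Answer: yes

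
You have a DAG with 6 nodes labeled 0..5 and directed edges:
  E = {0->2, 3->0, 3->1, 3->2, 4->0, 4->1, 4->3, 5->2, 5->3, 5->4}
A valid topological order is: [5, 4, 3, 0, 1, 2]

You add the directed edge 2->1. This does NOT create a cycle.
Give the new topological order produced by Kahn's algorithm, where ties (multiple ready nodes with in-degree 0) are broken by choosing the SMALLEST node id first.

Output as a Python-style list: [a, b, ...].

Answer: [5, 4, 3, 0, 2, 1]

Derivation:
Old toposort: [5, 4, 3, 0, 1, 2]
Added edge: 2->1
Position of 2 (5) > position of 1 (4). Must reorder: 2 must now come before 1.
Run Kahn's algorithm (break ties by smallest node id):
  initial in-degrees: [2, 3, 3, 2, 1, 0]
  ready (indeg=0): [5]
  pop 5: indeg[2]->2; indeg[3]->1; indeg[4]->0 | ready=[4] | order so far=[5]
  pop 4: indeg[0]->1; indeg[1]->2; indeg[3]->0 | ready=[3] | order so far=[5, 4]
  pop 3: indeg[0]->0; indeg[1]->1; indeg[2]->1 | ready=[0] | order so far=[5, 4, 3]
  pop 0: indeg[2]->0 | ready=[2] | order so far=[5, 4, 3, 0]
  pop 2: indeg[1]->0 | ready=[1] | order so far=[5, 4, 3, 0, 2]
  pop 1: no out-edges | ready=[] | order so far=[5, 4, 3, 0, 2, 1]
  Result: [5, 4, 3, 0, 2, 1]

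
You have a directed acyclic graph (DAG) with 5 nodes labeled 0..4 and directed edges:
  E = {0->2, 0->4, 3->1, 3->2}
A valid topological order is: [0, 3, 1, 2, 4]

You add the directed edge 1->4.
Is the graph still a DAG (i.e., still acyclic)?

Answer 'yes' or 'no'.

Given toposort: [0, 3, 1, 2, 4]
Position of 1: index 2; position of 4: index 4
New edge 1->4: forward
Forward edge: respects the existing order. Still a DAG, same toposort still valid.
Still a DAG? yes

Answer: yes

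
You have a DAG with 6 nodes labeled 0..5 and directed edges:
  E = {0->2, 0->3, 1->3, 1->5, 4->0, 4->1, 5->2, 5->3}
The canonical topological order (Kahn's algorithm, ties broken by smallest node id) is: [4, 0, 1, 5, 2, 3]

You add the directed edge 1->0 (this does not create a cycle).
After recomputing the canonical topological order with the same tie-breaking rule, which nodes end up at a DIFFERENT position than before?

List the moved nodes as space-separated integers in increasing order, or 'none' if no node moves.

Old toposort: [4, 0, 1, 5, 2, 3]
Added edge 1->0
Recompute Kahn (smallest-id tiebreak):
  initial in-degrees: [2, 1, 2, 3, 0, 1]
  ready (indeg=0): [4]
  pop 4: indeg[0]->1; indeg[1]->0 | ready=[1] | order so far=[4]
  pop 1: indeg[0]->0; indeg[3]->2; indeg[5]->0 | ready=[0, 5] | order so far=[4, 1]
  pop 0: indeg[2]->1; indeg[3]->1 | ready=[5] | order so far=[4, 1, 0]
  pop 5: indeg[2]->0; indeg[3]->0 | ready=[2, 3] | order so far=[4, 1, 0, 5]
  pop 2: no out-edges | ready=[3] | order so far=[4, 1, 0, 5, 2]
  pop 3: no out-edges | ready=[] | order so far=[4, 1, 0, 5, 2, 3]
New canonical toposort: [4, 1, 0, 5, 2, 3]
Compare positions:
  Node 0: index 1 -> 2 (moved)
  Node 1: index 2 -> 1 (moved)
  Node 2: index 4 -> 4 (same)
  Node 3: index 5 -> 5 (same)
  Node 4: index 0 -> 0 (same)
  Node 5: index 3 -> 3 (same)
Nodes that changed position: 0 1

Answer: 0 1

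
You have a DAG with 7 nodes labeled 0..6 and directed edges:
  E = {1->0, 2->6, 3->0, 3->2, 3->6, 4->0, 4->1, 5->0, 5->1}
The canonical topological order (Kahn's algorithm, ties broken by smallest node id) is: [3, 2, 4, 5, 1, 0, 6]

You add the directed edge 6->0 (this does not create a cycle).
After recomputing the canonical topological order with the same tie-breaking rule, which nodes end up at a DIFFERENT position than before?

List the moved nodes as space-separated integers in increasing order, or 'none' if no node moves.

Answer: 0 6

Derivation:
Old toposort: [3, 2, 4, 5, 1, 0, 6]
Added edge 6->0
Recompute Kahn (smallest-id tiebreak):
  initial in-degrees: [5, 2, 1, 0, 0, 0, 2]
  ready (indeg=0): [3, 4, 5]
  pop 3: indeg[0]->4; indeg[2]->0; indeg[6]->1 | ready=[2, 4, 5] | order so far=[3]
  pop 2: indeg[6]->0 | ready=[4, 5, 6] | order so far=[3, 2]
  pop 4: indeg[0]->3; indeg[1]->1 | ready=[5, 6] | order so far=[3, 2, 4]
  pop 5: indeg[0]->2; indeg[1]->0 | ready=[1, 6] | order so far=[3, 2, 4, 5]
  pop 1: indeg[0]->1 | ready=[6] | order so far=[3, 2, 4, 5, 1]
  pop 6: indeg[0]->0 | ready=[0] | order so far=[3, 2, 4, 5, 1, 6]
  pop 0: no out-edges | ready=[] | order so far=[3, 2, 4, 5, 1, 6, 0]
New canonical toposort: [3, 2, 4, 5, 1, 6, 0]
Compare positions:
  Node 0: index 5 -> 6 (moved)
  Node 1: index 4 -> 4 (same)
  Node 2: index 1 -> 1 (same)
  Node 3: index 0 -> 0 (same)
  Node 4: index 2 -> 2 (same)
  Node 5: index 3 -> 3 (same)
  Node 6: index 6 -> 5 (moved)
Nodes that changed position: 0 6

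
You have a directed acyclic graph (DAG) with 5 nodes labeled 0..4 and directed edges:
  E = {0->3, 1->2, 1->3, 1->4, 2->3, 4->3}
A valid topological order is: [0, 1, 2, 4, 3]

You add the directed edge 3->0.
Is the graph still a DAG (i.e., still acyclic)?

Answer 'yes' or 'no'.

Given toposort: [0, 1, 2, 4, 3]
Position of 3: index 4; position of 0: index 0
New edge 3->0: backward (u after v in old order)
Backward edge: old toposort is now invalid. Check if this creates a cycle.
Does 0 already reach 3? Reachable from 0: [0, 3]. YES -> cycle!
Still a DAG? no

Answer: no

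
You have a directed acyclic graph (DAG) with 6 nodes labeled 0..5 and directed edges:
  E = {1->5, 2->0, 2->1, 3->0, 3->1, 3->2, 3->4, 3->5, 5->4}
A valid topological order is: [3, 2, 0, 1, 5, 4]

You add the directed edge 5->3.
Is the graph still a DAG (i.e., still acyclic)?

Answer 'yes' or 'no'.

Given toposort: [3, 2, 0, 1, 5, 4]
Position of 5: index 4; position of 3: index 0
New edge 5->3: backward (u after v in old order)
Backward edge: old toposort is now invalid. Check if this creates a cycle.
Does 3 already reach 5? Reachable from 3: [0, 1, 2, 3, 4, 5]. YES -> cycle!
Still a DAG? no

Answer: no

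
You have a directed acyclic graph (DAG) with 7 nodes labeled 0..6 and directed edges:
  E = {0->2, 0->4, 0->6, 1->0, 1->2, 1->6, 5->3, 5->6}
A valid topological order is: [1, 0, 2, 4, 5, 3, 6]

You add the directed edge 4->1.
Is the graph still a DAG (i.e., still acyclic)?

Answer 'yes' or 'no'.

Given toposort: [1, 0, 2, 4, 5, 3, 6]
Position of 4: index 3; position of 1: index 0
New edge 4->1: backward (u after v in old order)
Backward edge: old toposort is now invalid. Check if this creates a cycle.
Does 1 already reach 4? Reachable from 1: [0, 1, 2, 4, 6]. YES -> cycle!
Still a DAG? no

Answer: no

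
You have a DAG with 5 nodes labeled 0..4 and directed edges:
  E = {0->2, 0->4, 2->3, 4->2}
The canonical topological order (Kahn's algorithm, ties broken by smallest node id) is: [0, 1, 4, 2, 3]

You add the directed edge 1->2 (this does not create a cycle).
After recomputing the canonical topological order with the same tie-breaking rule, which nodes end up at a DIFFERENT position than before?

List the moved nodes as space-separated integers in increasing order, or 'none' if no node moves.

Answer: none

Derivation:
Old toposort: [0, 1, 4, 2, 3]
Added edge 1->2
Recompute Kahn (smallest-id tiebreak):
  initial in-degrees: [0, 0, 3, 1, 1]
  ready (indeg=0): [0, 1]
  pop 0: indeg[2]->2; indeg[4]->0 | ready=[1, 4] | order so far=[0]
  pop 1: indeg[2]->1 | ready=[4] | order so far=[0, 1]
  pop 4: indeg[2]->0 | ready=[2] | order so far=[0, 1, 4]
  pop 2: indeg[3]->0 | ready=[3] | order so far=[0, 1, 4, 2]
  pop 3: no out-edges | ready=[] | order so far=[0, 1, 4, 2, 3]
New canonical toposort: [0, 1, 4, 2, 3]
Compare positions:
  Node 0: index 0 -> 0 (same)
  Node 1: index 1 -> 1 (same)
  Node 2: index 3 -> 3 (same)
  Node 3: index 4 -> 4 (same)
  Node 4: index 2 -> 2 (same)
Nodes that changed position: none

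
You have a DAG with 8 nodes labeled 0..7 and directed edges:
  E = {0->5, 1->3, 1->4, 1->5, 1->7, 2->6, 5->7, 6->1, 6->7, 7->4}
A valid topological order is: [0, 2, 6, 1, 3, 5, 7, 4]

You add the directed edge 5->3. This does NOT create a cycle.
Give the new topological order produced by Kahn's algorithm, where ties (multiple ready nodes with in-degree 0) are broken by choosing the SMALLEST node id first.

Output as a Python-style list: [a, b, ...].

Answer: [0, 2, 6, 1, 5, 3, 7, 4]

Derivation:
Old toposort: [0, 2, 6, 1, 3, 5, 7, 4]
Added edge: 5->3
Position of 5 (5) > position of 3 (4). Must reorder: 5 must now come before 3.
Run Kahn's algorithm (break ties by smallest node id):
  initial in-degrees: [0, 1, 0, 2, 2, 2, 1, 3]
  ready (indeg=0): [0, 2]
  pop 0: indeg[5]->1 | ready=[2] | order so far=[0]
  pop 2: indeg[6]->0 | ready=[6] | order so far=[0, 2]
  pop 6: indeg[1]->0; indeg[7]->2 | ready=[1] | order so far=[0, 2, 6]
  pop 1: indeg[3]->1; indeg[4]->1; indeg[5]->0; indeg[7]->1 | ready=[5] | order so far=[0, 2, 6, 1]
  pop 5: indeg[3]->0; indeg[7]->0 | ready=[3, 7] | order so far=[0, 2, 6, 1, 5]
  pop 3: no out-edges | ready=[7] | order so far=[0, 2, 6, 1, 5, 3]
  pop 7: indeg[4]->0 | ready=[4] | order so far=[0, 2, 6, 1, 5, 3, 7]
  pop 4: no out-edges | ready=[] | order so far=[0, 2, 6, 1, 5, 3, 7, 4]
  Result: [0, 2, 6, 1, 5, 3, 7, 4]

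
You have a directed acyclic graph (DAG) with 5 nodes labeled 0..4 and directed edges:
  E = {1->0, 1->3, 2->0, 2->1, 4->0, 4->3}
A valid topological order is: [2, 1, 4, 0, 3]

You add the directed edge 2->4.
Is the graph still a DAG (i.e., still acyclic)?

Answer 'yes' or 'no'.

Given toposort: [2, 1, 4, 0, 3]
Position of 2: index 0; position of 4: index 2
New edge 2->4: forward
Forward edge: respects the existing order. Still a DAG, same toposort still valid.
Still a DAG? yes

Answer: yes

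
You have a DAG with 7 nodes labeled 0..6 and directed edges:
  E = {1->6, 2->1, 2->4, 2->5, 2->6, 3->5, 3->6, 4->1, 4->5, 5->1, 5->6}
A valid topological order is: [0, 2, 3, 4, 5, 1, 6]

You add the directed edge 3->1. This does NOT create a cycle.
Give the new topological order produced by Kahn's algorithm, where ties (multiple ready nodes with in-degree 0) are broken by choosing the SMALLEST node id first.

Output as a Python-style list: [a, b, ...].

Answer: [0, 2, 3, 4, 5, 1, 6]

Derivation:
Old toposort: [0, 2, 3, 4, 5, 1, 6]
Added edge: 3->1
Position of 3 (2) < position of 1 (5). Old order still valid.
Run Kahn's algorithm (break ties by smallest node id):
  initial in-degrees: [0, 4, 0, 0, 1, 3, 4]
  ready (indeg=0): [0, 2, 3]
  pop 0: no out-edges | ready=[2, 3] | order so far=[0]
  pop 2: indeg[1]->3; indeg[4]->0; indeg[5]->2; indeg[6]->3 | ready=[3, 4] | order so far=[0, 2]
  pop 3: indeg[1]->2; indeg[5]->1; indeg[6]->2 | ready=[4] | order so far=[0, 2, 3]
  pop 4: indeg[1]->1; indeg[5]->0 | ready=[5] | order so far=[0, 2, 3, 4]
  pop 5: indeg[1]->0; indeg[6]->1 | ready=[1] | order so far=[0, 2, 3, 4, 5]
  pop 1: indeg[6]->0 | ready=[6] | order so far=[0, 2, 3, 4, 5, 1]
  pop 6: no out-edges | ready=[] | order so far=[0, 2, 3, 4, 5, 1, 6]
  Result: [0, 2, 3, 4, 5, 1, 6]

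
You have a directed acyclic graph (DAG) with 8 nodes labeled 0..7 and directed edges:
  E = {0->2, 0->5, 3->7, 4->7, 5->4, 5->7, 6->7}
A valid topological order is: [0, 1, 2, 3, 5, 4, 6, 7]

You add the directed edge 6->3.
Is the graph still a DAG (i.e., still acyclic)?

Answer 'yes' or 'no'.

Given toposort: [0, 1, 2, 3, 5, 4, 6, 7]
Position of 6: index 6; position of 3: index 3
New edge 6->3: backward (u after v in old order)
Backward edge: old toposort is now invalid. Check if this creates a cycle.
Does 3 already reach 6? Reachable from 3: [3, 7]. NO -> still a DAG (reorder needed).
Still a DAG? yes

Answer: yes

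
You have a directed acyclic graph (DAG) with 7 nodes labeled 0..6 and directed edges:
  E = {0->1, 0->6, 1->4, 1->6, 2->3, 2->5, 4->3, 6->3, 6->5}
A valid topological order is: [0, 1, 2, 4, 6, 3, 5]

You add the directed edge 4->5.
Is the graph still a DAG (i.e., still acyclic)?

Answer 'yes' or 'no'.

Given toposort: [0, 1, 2, 4, 6, 3, 5]
Position of 4: index 3; position of 5: index 6
New edge 4->5: forward
Forward edge: respects the existing order. Still a DAG, same toposort still valid.
Still a DAG? yes

Answer: yes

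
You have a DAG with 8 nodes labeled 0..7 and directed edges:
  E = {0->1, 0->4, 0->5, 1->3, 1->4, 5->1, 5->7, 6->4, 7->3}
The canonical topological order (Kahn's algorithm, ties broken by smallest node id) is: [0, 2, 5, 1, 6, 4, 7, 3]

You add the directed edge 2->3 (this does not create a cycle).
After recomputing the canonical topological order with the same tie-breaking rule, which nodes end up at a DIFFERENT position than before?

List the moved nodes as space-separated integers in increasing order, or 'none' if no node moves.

Answer: none

Derivation:
Old toposort: [0, 2, 5, 1, 6, 4, 7, 3]
Added edge 2->3
Recompute Kahn (smallest-id tiebreak):
  initial in-degrees: [0, 2, 0, 3, 3, 1, 0, 1]
  ready (indeg=0): [0, 2, 6]
  pop 0: indeg[1]->1; indeg[4]->2; indeg[5]->0 | ready=[2, 5, 6] | order so far=[0]
  pop 2: indeg[3]->2 | ready=[5, 6] | order so far=[0, 2]
  pop 5: indeg[1]->0; indeg[7]->0 | ready=[1, 6, 7] | order so far=[0, 2, 5]
  pop 1: indeg[3]->1; indeg[4]->1 | ready=[6, 7] | order so far=[0, 2, 5, 1]
  pop 6: indeg[4]->0 | ready=[4, 7] | order so far=[0, 2, 5, 1, 6]
  pop 4: no out-edges | ready=[7] | order so far=[0, 2, 5, 1, 6, 4]
  pop 7: indeg[3]->0 | ready=[3] | order so far=[0, 2, 5, 1, 6, 4, 7]
  pop 3: no out-edges | ready=[] | order so far=[0, 2, 5, 1, 6, 4, 7, 3]
New canonical toposort: [0, 2, 5, 1, 6, 4, 7, 3]
Compare positions:
  Node 0: index 0 -> 0 (same)
  Node 1: index 3 -> 3 (same)
  Node 2: index 1 -> 1 (same)
  Node 3: index 7 -> 7 (same)
  Node 4: index 5 -> 5 (same)
  Node 5: index 2 -> 2 (same)
  Node 6: index 4 -> 4 (same)
  Node 7: index 6 -> 6 (same)
Nodes that changed position: none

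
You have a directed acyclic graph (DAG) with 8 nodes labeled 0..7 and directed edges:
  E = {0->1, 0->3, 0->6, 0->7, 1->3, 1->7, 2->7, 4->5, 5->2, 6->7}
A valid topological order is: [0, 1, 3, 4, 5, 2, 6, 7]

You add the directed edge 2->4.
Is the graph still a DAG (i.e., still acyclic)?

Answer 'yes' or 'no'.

Answer: no

Derivation:
Given toposort: [0, 1, 3, 4, 5, 2, 6, 7]
Position of 2: index 5; position of 4: index 3
New edge 2->4: backward (u after v in old order)
Backward edge: old toposort is now invalid. Check if this creates a cycle.
Does 4 already reach 2? Reachable from 4: [2, 4, 5, 7]. YES -> cycle!
Still a DAG? no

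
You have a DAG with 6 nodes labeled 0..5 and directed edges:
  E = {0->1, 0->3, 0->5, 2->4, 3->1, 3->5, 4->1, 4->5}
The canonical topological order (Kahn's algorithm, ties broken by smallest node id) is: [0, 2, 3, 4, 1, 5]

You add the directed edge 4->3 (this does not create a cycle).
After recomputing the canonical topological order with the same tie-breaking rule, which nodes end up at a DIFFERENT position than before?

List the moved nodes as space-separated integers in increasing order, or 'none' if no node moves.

Old toposort: [0, 2, 3, 4, 1, 5]
Added edge 4->3
Recompute Kahn (smallest-id tiebreak):
  initial in-degrees: [0, 3, 0, 2, 1, 3]
  ready (indeg=0): [0, 2]
  pop 0: indeg[1]->2; indeg[3]->1; indeg[5]->2 | ready=[2] | order so far=[0]
  pop 2: indeg[4]->0 | ready=[4] | order so far=[0, 2]
  pop 4: indeg[1]->1; indeg[3]->0; indeg[5]->1 | ready=[3] | order so far=[0, 2, 4]
  pop 3: indeg[1]->0; indeg[5]->0 | ready=[1, 5] | order so far=[0, 2, 4, 3]
  pop 1: no out-edges | ready=[5] | order so far=[0, 2, 4, 3, 1]
  pop 5: no out-edges | ready=[] | order so far=[0, 2, 4, 3, 1, 5]
New canonical toposort: [0, 2, 4, 3, 1, 5]
Compare positions:
  Node 0: index 0 -> 0 (same)
  Node 1: index 4 -> 4 (same)
  Node 2: index 1 -> 1 (same)
  Node 3: index 2 -> 3 (moved)
  Node 4: index 3 -> 2 (moved)
  Node 5: index 5 -> 5 (same)
Nodes that changed position: 3 4

Answer: 3 4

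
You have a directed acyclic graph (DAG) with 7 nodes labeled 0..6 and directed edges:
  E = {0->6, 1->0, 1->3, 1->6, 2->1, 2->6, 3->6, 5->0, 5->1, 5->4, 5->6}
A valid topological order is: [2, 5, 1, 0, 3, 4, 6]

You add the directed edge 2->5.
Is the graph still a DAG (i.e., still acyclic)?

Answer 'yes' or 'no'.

Answer: yes

Derivation:
Given toposort: [2, 5, 1, 0, 3, 4, 6]
Position of 2: index 0; position of 5: index 1
New edge 2->5: forward
Forward edge: respects the existing order. Still a DAG, same toposort still valid.
Still a DAG? yes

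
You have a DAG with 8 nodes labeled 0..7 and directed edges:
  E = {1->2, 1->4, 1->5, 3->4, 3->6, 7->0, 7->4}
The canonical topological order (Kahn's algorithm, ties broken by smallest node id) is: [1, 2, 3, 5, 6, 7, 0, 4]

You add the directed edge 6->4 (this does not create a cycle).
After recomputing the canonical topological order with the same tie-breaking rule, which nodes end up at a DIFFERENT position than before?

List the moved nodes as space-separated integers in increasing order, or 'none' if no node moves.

Answer: none

Derivation:
Old toposort: [1, 2, 3, 5, 6, 7, 0, 4]
Added edge 6->4
Recompute Kahn (smallest-id tiebreak):
  initial in-degrees: [1, 0, 1, 0, 4, 1, 1, 0]
  ready (indeg=0): [1, 3, 7]
  pop 1: indeg[2]->0; indeg[4]->3; indeg[5]->0 | ready=[2, 3, 5, 7] | order so far=[1]
  pop 2: no out-edges | ready=[3, 5, 7] | order so far=[1, 2]
  pop 3: indeg[4]->2; indeg[6]->0 | ready=[5, 6, 7] | order so far=[1, 2, 3]
  pop 5: no out-edges | ready=[6, 7] | order so far=[1, 2, 3, 5]
  pop 6: indeg[4]->1 | ready=[7] | order so far=[1, 2, 3, 5, 6]
  pop 7: indeg[0]->0; indeg[4]->0 | ready=[0, 4] | order so far=[1, 2, 3, 5, 6, 7]
  pop 0: no out-edges | ready=[4] | order so far=[1, 2, 3, 5, 6, 7, 0]
  pop 4: no out-edges | ready=[] | order so far=[1, 2, 3, 5, 6, 7, 0, 4]
New canonical toposort: [1, 2, 3, 5, 6, 7, 0, 4]
Compare positions:
  Node 0: index 6 -> 6 (same)
  Node 1: index 0 -> 0 (same)
  Node 2: index 1 -> 1 (same)
  Node 3: index 2 -> 2 (same)
  Node 4: index 7 -> 7 (same)
  Node 5: index 3 -> 3 (same)
  Node 6: index 4 -> 4 (same)
  Node 7: index 5 -> 5 (same)
Nodes that changed position: none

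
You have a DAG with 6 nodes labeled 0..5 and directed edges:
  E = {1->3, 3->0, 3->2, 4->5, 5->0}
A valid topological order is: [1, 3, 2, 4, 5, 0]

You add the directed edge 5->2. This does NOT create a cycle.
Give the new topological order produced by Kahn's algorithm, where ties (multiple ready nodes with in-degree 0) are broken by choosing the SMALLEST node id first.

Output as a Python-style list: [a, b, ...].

Old toposort: [1, 3, 2, 4, 5, 0]
Added edge: 5->2
Position of 5 (4) > position of 2 (2). Must reorder: 5 must now come before 2.
Run Kahn's algorithm (break ties by smallest node id):
  initial in-degrees: [2, 0, 2, 1, 0, 1]
  ready (indeg=0): [1, 4]
  pop 1: indeg[3]->0 | ready=[3, 4] | order so far=[1]
  pop 3: indeg[0]->1; indeg[2]->1 | ready=[4] | order so far=[1, 3]
  pop 4: indeg[5]->0 | ready=[5] | order so far=[1, 3, 4]
  pop 5: indeg[0]->0; indeg[2]->0 | ready=[0, 2] | order so far=[1, 3, 4, 5]
  pop 0: no out-edges | ready=[2] | order so far=[1, 3, 4, 5, 0]
  pop 2: no out-edges | ready=[] | order so far=[1, 3, 4, 5, 0, 2]
  Result: [1, 3, 4, 5, 0, 2]

Answer: [1, 3, 4, 5, 0, 2]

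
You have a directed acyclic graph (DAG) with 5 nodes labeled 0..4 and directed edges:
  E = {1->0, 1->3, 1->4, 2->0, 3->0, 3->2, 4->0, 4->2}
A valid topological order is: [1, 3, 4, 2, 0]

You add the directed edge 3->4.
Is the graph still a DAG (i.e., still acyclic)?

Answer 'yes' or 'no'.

Given toposort: [1, 3, 4, 2, 0]
Position of 3: index 1; position of 4: index 2
New edge 3->4: forward
Forward edge: respects the existing order. Still a DAG, same toposort still valid.
Still a DAG? yes

Answer: yes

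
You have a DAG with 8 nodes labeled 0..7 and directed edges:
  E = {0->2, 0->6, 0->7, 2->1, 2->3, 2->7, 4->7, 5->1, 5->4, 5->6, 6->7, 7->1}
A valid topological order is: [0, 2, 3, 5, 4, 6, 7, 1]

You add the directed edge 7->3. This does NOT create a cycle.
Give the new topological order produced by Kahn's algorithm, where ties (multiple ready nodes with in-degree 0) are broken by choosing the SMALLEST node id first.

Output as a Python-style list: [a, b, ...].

Old toposort: [0, 2, 3, 5, 4, 6, 7, 1]
Added edge: 7->3
Position of 7 (6) > position of 3 (2). Must reorder: 7 must now come before 3.
Run Kahn's algorithm (break ties by smallest node id):
  initial in-degrees: [0, 3, 1, 2, 1, 0, 2, 4]
  ready (indeg=0): [0, 5]
  pop 0: indeg[2]->0; indeg[6]->1; indeg[7]->3 | ready=[2, 5] | order so far=[0]
  pop 2: indeg[1]->2; indeg[3]->1; indeg[7]->2 | ready=[5] | order so far=[0, 2]
  pop 5: indeg[1]->1; indeg[4]->0; indeg[6]->0 | ready=[4, 6] | order so far=[0, 2, 5]
  pop 4: indeg[7]->1 | ready=[6] | order so far=[0, 2, 5, 4]
  pop 6: indeg[7]->0 | ready=[7] | order so far=[0, 2, 5, 4, 6]
  pop 7: indeg[1]->0; indeg[3]->0 | ready=[1, 3] | order so far=[0, 2, 5, 4, 6, 7]
  pop 1: no out-edges | ready=[3] | order so far=[0, 2, 5, 4, 6, 7, 1]
  pop 3: no out-edges | ready=[] | order so far=[0, 2, 5, 4, 6, 7, 1, 3]
  Result: [0, 2, 5, 4, 6, 7, 1, 3]

Answer: [0, 2, 5, 4, 6, 7, 1, 3]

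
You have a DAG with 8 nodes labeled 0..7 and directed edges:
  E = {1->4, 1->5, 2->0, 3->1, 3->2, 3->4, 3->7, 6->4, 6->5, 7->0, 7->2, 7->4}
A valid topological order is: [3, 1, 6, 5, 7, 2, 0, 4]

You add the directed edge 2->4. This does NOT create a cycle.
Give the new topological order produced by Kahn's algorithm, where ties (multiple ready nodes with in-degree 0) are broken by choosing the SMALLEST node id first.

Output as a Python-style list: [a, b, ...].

Old toposort: [3, 1, 6, 5, 7, 2, 0, 4]
Added edge: 2->4
Position of 2 (5) < position of 4 (7). Old order still valid.
Run Kahn's algorithm (break ties by smallest node id):
  initial in-degrees: [2, 1, 2, 0, 5, 2, 0, 1]
  ready (indeg=0): [3, 6]
  pop 3: indeg[1]->0; indeg[2]->1; indeg[4]->4; indeg[7]->0 | ready=[1, 6, 7] | order so far=[3]
  pop 1: indeg[4]->3; indeg[5]->1 | ready=[6, 7] | order so far=[3, 1]
  pop 6: indeg[4]->2; indeg[5]->0 | ready=[5, 7] | order so far=[3, 1, 6]
  pop 5: no out-edges | ready=[7] | order so far=[3, 1, 6, 5]
  pop 7: indeg[0]->1; indeg[2]->0; indeg[4]->1 | ready=[2] | order so far=[3, 1, 6, 5, 7]
  pop 2: indeg[0]->0; indeg[4]->0 | ready=[0, 4] | order so far=[3, 1, 6, 5, 7, 2]
  pop 0: no out-edges | ready=[4] | order so far=[3, 1, 6, 5, 7, 2, 0]
  pop 4: no out-edges | ready=[] | order so far=[3, 1, 6, 5, 7, 2, 0, 4]
  Result: [3, 1, 6, 5, 7, 2, 0, 4]

Answer: [3, 1, 6, 5, 7, 2, 0, 4]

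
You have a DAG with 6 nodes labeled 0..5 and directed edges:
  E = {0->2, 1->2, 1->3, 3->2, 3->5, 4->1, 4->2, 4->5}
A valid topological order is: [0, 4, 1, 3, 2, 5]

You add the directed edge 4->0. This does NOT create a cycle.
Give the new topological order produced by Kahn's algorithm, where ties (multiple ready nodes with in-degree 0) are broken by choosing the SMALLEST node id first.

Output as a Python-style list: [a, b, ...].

Answer: [4, 0, 1, 3, 2, 5]

Derivation:
Old toposort: [0, 4, 1, 3, 2, 5]
Added edge: 4->0
Position of 4 (1) > position of 0 (0). Must reorder: 4 must now come before 0.
Run Kahn's algorithm (break ties by smallest node id):
  initial in-degrees: [1, 1, 4, 1, 0, 2]
  ready (indeg=0): [4]
  pop 4: indeg[0]->0; indeg[1]->0; indeg[2]->3; indeg[5]->1 | ready=[0, 1] | order so far=[4]
  pop 0: indeg[2]->2 | ready=[1] | order so far=[4, 0]
  pop 1: indeg[2]->1; indeg[3]->0 | ready=[3] | order so far=[4, 0, 1]
  pop 3: indeg[2]->0; indeg[5]->0 | ready=[2, 5] | order so far=[4, 0, 1, 3]
  pop 2: no out-edges | ready=[5] | order so far=[4, 0, 1, 3, 2]
  pop 5: no out-edges | ready=[] | order so far=[4, 0, 1, 3, 2, 5]
  Result: [4, 0, 1, 3, 2, 5]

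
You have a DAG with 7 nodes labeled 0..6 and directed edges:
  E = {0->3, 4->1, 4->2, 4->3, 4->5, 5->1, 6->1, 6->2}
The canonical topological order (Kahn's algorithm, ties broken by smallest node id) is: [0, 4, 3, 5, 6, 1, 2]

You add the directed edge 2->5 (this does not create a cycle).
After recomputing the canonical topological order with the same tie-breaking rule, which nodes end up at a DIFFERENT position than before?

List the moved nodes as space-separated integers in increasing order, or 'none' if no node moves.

Old toposort: [0, 4, 3, 5, 6, 1, 2]
Added edge 2->5
Recompute Kahn (smallest-id tiebreak):
  initial in-degrees: [0, 3, 2, 2, 0, 2, 0]
  ready (indeg=0): [0, 4, 6]
  pop 0: indeg[3]->1 | ready=[4, 6] | order so far=[0]
  pop 4: indeg[1]->2; indeg[2]->1; indeg[3]->0; indeg[5]->1 | ready=[3, 6] | order so far=[0, 4]
  pop 3: no out-edges | ready=[6] | order so far=[0, 4, 3]
  pop 6: indeg[1]->1; indeg[2]->0 | ready=[2] | order so far=[0, 4, 3, 6]
  pop 2: indeg[5]->0 | ready=[5] | order so far=[0, 4, 3, 6, 2]
  pop 5: indeg[1]->0 | ready=[1] | order so far=[0, 4, 3, 6, 2, 5]
  pop 1: no out-edges | ready=[] | order so far=[0, 4, 3, 6, 2, 5, 1]
New canonical toposort: [0, 4, 3, 6, 2, 5, 1]
Compare positions:
  Node 0: index 0 -> 0 (same)
  Node 1: index 5 -> 6 (moved)
  Node 2: index 6 -> 4 (moved)
  Node 3: index 2 -> 2 (same)
  Node 4: index 1 -> 1 (same)
  Node 5: index 3 -> 5 (moved)
  Node 6: index 4 -> 3 (moved)
Nodes that changed position: 1 2 5 6

Answer: 1 2 5 6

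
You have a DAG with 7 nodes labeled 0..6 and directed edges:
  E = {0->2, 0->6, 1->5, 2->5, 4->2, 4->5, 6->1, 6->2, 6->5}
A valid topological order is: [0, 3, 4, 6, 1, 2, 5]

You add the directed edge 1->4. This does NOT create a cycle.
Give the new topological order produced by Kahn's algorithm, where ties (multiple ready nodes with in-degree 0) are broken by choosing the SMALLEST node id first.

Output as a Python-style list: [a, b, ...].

Answer: [0, 3, 6, 1, 4, 2, 5]

Derivation:
Old toposort: [0, 3, 4, 6, 1, 2, 5]
Added edge: 1->4
Position of 1 (4) > position of 4 (2). Must reorder: 1 must now come before 4.
Run Kahn's algorithm (break ties by smallest node id):
  initial in-degrees: [0, 1, 3, 0, 1, 4, 1]
  ready (indeg=0): [0, 3]
  pop 0: indeg[2]->2; indeg[6]->0 | ready=[3, 6] | order so far=[0]
  pop 3: no out-edges | ready=[6] | order so far=[0, 3]
  pop 6: indeg[1]->0; indeg[2]->1; indeg[5]->3 | ready=[1] | order so far=[0, 3, 6]
  pop 1: indeg[4]->0; indeg[5]->2 | ready=[4] | order so far=[0, 3, 6, 1]
  pop 4: indeg[2]->0; indeg[5]->1 | ready=[2] | order so far=[0, 3, 6, 1, 4]
  pop 2: indeg[5]->0 | ready=[5] | order so far=[0, 3, 6, 1, 4, 2]
  pop 5: no out-edges | ready=[] | order so far=[0, 3, 6, 1, 4, 2, 5]
  Result: [0, 3, 6, 1, 4, 2, 5]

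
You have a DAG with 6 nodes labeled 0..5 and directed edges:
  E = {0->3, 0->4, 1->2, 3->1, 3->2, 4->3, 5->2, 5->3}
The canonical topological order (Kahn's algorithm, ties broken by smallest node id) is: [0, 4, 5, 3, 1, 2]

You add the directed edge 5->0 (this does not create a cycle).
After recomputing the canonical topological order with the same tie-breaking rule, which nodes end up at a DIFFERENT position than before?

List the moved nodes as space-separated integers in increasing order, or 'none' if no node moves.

Old toposort: [0, 4, 5, 3, 1, 2]
Added edge 5->0
Recompute Kahn (smallest-id tiebreak):
  initial in-degrees: [1, 1, 3, 3, 1, 0]
  ready (indeg=0): [5]
  pop 5: indeg[0]->0; indeg[2]->2; indeg[3]->2 | ready=[0] | order so far=[5]
  pop 0: indeg[3]->1; indeg[4]->0 | ready=[4] | order so far=[5, 0]
  pop 4: indeg[3]->0 | ready=[3] | order so far=[5, 0, 4]
  pop 3: indeg[1]->0; indeg[2]->1 | ready=[1] | order so far=[5, 0, 4, 3]
  pop 1: indeg[2]->0 | ready=[2] | order so far=[5, 0, 4, 3, 1]
  pop 2: no out-edges | ready=[] | order so far=[5, 0, 4, 3, 1, 2]
New canonical toposort: [5, 0, 4, 3, 1, 2]
Compare positions:
  Node 0: index 0 -> 1 (moved)
  Node 1: index 4 -> 4 (same)
  Node 2: index 5 -> 5 (same)
  Node 3: index 3 -> 3 (same)
  Node 4: index 1 -> 2 (moved)
  Node 5: index 2 -> 0 (moved)
Nodes that changed position: 0 4 5

Answer: 0 4 5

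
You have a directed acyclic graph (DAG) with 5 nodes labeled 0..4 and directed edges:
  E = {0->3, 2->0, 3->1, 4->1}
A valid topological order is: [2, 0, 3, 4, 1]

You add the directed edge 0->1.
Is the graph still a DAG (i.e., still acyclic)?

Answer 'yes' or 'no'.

Given toposort: [2, 0, 3, 4, 1]
Position of 0: index 1; position of 1: index 4
New edge 0->1: forward
Forward edge: respects the existing order. Still a DAG, same toposort still valid.
Still a DAG? yes

Answer: yes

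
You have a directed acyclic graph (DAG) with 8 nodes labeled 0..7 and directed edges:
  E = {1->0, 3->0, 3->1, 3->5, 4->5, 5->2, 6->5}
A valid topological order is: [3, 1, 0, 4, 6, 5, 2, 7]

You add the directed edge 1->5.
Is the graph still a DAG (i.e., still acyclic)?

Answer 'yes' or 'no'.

Answer: yes

Derivation:
Given toposort: [3, 1, 0, 4, 6, 5, 2, 7]
Position of 1: index 1; position of 5: index 5
New edge 1->5: forward
Forward edge: respects the existing order. Still a DAG, same toposort still valid.
Still a DAG? yes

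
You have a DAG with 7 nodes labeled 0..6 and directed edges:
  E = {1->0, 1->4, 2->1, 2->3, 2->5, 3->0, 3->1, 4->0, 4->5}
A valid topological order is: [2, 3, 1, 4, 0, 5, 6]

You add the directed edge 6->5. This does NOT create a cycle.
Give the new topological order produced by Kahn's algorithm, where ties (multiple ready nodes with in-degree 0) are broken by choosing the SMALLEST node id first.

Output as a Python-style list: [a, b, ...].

Old toposort: [2, 3, 1, 4, 0, 5, 6]
Added edge: 6->5
Position of 6 (6) > position of 5 (5). Must reorder: 6 must now come before 5.
Run Kahn's algorithm (break ties by smallest node id):
  initial in-degrees: [3, 2, 0, 1, 1, 3, 0]
  ready (indeg=0): [2, 6]
  pop 2: indeg[1]->1; indeg[3]->0; indeg[5]->2 | ready=[3, 6] | order so far=[2]
  pop 3: indeg[0]->2; indeg[1]->0 | ready=[1, 6] | order so far=[2, 3]
  pop 1: indeg[0]->1; indeg[4]->0 | ready=[4, 6] | order so far=[2, 3, 1]
  pop 4: indeg[0]->0; indeg[5]->1 | ready=[0, 6] | order so far=[2, 3, 1, 4]
  pop 0: no out-edges | ready=[6] | order so far=[2, 3, 1, 4, 0]
  pop 6: indeg[5]->0 | ready=[5] | order so far=[2, 3, 1, 4, 0, 6]
  pop 5: no out-edges | ready=[] | order so far=[2, 3, 1, 4, 0, 6, 5]
  Result: [2, 3, 1, 4, 0, 6, 5]

Answer: [2, 3, 1, 4, 0, 6, 5]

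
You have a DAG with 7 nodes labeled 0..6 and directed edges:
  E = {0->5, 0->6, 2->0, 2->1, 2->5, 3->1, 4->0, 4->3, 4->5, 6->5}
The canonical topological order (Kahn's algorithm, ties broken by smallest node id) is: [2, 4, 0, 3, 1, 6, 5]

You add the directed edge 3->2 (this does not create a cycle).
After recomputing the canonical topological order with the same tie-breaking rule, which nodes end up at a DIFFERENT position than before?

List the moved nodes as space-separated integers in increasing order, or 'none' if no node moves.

Old toposort: [2, 4, 0, 3, 1, 6, 5]
Added edge 3->2
Recompute Kahn (smallest-id tiebreak):
  initial in-degrees: [2, 2, 1, 1, 0, 4, 1]
  ready (indeg=0): [4]
  pop 4: indeg[0]->1; indeg[3]->0; indeg[5]->3 | ready=[3] | order so far=[4]
  pop 3: indeg[1]->1; indeg[2]->0 | ready=[2] | order so far=[4, 3]
  pop 2: indeg[0]->0; indeg[1]->0; indeg[5]->2 | ready=[0, 1] | order so far=[4, 3, 2]
  pop 0: indeg[5]->1; indeg[6]->0 | ready=[1, 6] | order so far=[4, 3, 2, 0]
  pop 1: no out-edges | ready=[6] | order so far=[4, 3, 2, 0, 1]
  pop 6: indeg[5]->0 | ready=[5] | order so far=[4, 3, 2, 0, 1, 6]
  pop 5: no out-edges | ready=[] | order so far=[4, 3, 2, 0, 1, 6, 5]
New canonical toposort: [4, 3, 2, 0, 1, 6, 5]
Compare positions:
  Node 0: index 2 -> 3 (moved)
  Node 1: index 4 -> 4 (same)
  Node 2: index 0 -> 2 (moved)
  Node 3: index 3 -> 1 (moved)
  Node 4: index 1 -> 0 (moved)
  Node 5: index 6 -> 6 (same)
  Node 6: index 5 -> 5 (same)
Nodes that changed position: 0 2 3 4

Answer: 0 2 3 4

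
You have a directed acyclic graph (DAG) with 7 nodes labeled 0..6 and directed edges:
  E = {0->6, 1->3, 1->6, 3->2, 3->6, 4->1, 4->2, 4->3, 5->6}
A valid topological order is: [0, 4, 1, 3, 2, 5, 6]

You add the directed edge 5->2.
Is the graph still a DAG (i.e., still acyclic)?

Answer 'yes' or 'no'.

Answer: yes

Derivation:
Given toposort: [0, 4, 1, 3, 2, 5, 6]
Position of 5: index 5; position of 2: index 4
New edge 5->2: backward (u after v in old order)
Backward edge: old toposort is now invalid. Check if this creates a cycle.
Does 2 already reach 5? Reachable from 2: [2]. NO -> still a DAG (reorder needed).
Still a DAG? yes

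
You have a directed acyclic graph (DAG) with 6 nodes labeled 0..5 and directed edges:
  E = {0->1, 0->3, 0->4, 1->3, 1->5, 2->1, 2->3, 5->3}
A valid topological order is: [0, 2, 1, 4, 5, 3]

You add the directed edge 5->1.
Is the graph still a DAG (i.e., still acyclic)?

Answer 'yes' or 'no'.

Given toposort: [0, 2, 1, 4, 5, 3]
Position of 5: index 4; position of 1: index 2
New edge 5->1: backward (u after v in old order)
Backward edge: old toposort is now invalid. Check if this creates a cycle.
Does 1 already reach 5? Reachable from 1: [1, 3, 5]. YES -> cycle!
Still a DAG? no

Answer: no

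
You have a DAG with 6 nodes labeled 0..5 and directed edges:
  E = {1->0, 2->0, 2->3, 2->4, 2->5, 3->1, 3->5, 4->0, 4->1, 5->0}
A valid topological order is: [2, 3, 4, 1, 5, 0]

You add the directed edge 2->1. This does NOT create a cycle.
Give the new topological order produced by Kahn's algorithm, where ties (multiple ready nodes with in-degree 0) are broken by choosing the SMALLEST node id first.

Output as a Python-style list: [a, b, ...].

Answer: [2, 3, 4, 1, 5, 0]

Derivation:
Old toposort: [2, 3, 4, 1, 5, 0]
Added edge: 2->1
Position of 2 (0) < position of 1 (3). Old order still valid.
Run Kahn's algorithm (break ties by smallest node id):
  initial in-degrees: [4, 3, 0, 1, 1, 2]
  ready (indeg=0): [2]
  pop 2: indeg[0]->3; indeg[1]->2; indeg[3]->0; indeg[4]->0; indeg[5]->1 | ready=[3, 4] | order so far=[2]
  pop 3: indeg[1]->1; indeg[5]->0 | ready=[4, 5] | order so far=[2, 3]
  pop 4: indeg[0]->2; indeg[1]->0 | ready=[1, 5] | order so far=[2, 3, 4]
  pop 1: indeg[0]->1 | ready=[5] | order so far=[2, 3, 4, 1]
  pop 5: indeg[0]->0 | ready=[0] | order so far=[2, 3, 4, 1, 5]
  pop 0: no out-edges | ready=[] | order so far=[2, 3, 4, 1, 5, 0]
  Result: [2, 3, 4, 1, 5, 0]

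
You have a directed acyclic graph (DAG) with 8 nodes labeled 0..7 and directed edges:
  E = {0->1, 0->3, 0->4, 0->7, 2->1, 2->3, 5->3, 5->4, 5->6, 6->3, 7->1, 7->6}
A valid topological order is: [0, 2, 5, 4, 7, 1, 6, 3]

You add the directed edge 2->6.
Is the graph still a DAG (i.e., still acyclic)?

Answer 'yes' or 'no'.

Given toposort: [0, 2, 5, 4, 7, 1, 6, 3]
Position of 2: index 1; position of 6: index 6
New edge 2->6: forward
Forward edge: respects the existing order. Still a DAG, same toposort still valid.
Still a DAG? yes

Answer: yes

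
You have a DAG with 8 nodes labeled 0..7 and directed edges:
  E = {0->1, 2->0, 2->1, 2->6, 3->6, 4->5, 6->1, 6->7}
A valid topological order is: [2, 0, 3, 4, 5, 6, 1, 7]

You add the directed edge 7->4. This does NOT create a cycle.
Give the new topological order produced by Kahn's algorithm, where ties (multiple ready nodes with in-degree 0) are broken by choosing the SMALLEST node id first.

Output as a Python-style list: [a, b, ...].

Answer: [2, 0, 3, 6, 1, 7, 4, 5]

Derivation:
Old toposort: [2, 0, 3, 4, 5, 6, 1, 7]
Added edge: 7->4
Position of 7 (7) > position of 4 (3). Must reorder: 7 must now come before 4.
Run Kahn's algorithm (break ties by smallest node id):
  initial in-degrees: [1, 3, 0, 0, 1, 1, 2, 1]
  ready (indeg=0): [2, 3]
  pop 2: indeg[0]->0; indeg[1]->2; indeg[6]->1 | ready=[0, 3] | order so far=[2]
  pop 0: indeg[1]->1 | ready=[3] | order so far=[2, 0]
  pop 3: indeg[6]->0 | ready=[6] | order so far=[2, 0, 3]
  pop 6: indeg[1]->0; indeg[7]->0 | ready=[1, 7] | order so far=[2, 0, 3, 6]
  pop 1: no out-edges | ready=[7] | order so far=[2, 0, 3, 6, 1]
  pop 7: indeg[4]->0 | ready=[4] | order so far=[2, 0, 3, 6, 1, 7]
  pop 4: indeg[5]->0 | ready=[5] | order so far=[2, 0, 3, 6, 1, 7, 4]
  pop 5: no out-edges | ready=[] | order so far=[2, 0, 3, 6, 1, 7, 4, 5]
  Result: [2, 0, 3, 6, 1, 7, 4, 5]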